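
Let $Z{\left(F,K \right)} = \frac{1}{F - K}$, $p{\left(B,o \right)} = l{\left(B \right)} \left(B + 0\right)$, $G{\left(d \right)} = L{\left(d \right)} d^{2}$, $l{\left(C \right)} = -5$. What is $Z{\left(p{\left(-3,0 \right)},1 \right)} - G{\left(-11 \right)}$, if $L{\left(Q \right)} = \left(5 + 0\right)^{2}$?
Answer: $- \frac{42349}{14} \approx -3024.9$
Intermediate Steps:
$L{\left(Q \right)} = 25$ ($L{\left(Q \right)} = 5^{2} = 25$)
$G{\left(d \right)} = 25 d^{2}$
$p{\left(B,o \right)} = - 5 B$ ($p{\left(B,o \right)} = - 5 \left(B + 0\right) = - 5 B$)
$Z{\left(p{\left(-3,0 \right)},1 \right)} - G{\left(-11 \right)} = \frac{1}{\left(-5\right) \left(-3\right) - 1} - 25 \left(-11\right)^{2} = \frac{1}{15 - 1} - 25 \cdot 121 = \frac{1}{14} - 3025 = - \frac{42349}{14}$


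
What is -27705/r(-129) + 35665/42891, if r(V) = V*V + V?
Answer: -199798225/236072064 ≈ -0.84634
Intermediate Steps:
r(V) = V + V² (r(V) = V² + V = V + V²)
-27705/r(-129) + 35665/42891 = -27705*(-1/(129*(1 - 129))) + 35665/42891 = -27705/((-129*(-128))) + 35665*(1/42891) = -27705/16512 + 35665/42891 = -27705*1/16512 + 35665/42891 = -9235/5504 + 35665/42891 = -199798225/236072064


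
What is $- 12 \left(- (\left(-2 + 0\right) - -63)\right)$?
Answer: $732$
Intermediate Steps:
$- 12 \left(- (\left(-2 + 0\right) - -63)\right) = - 12 \left(- (-2 + 63)\right) = - 12 \left(\left(-1\right) 61\right) = \left(-12\right) \left(-61\right) = 732$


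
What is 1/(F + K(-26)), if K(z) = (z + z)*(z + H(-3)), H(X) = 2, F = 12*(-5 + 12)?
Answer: 1/1332 ≈ 0.00075075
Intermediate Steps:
F = 84 (F = 12*7 = 84)
K(z) = 2*z*(2 + z) (K(z) = (z + z)*(z + 2) = (2*z)*(2 + z) = 2*z*(2 + z))
1/(F + K(-26)) = 1/(84 + 2*(-26)*(2 - 26)) = 1/(84 + 2*(-26)*(-24)) = 1/(84 + 1248) = 1/1332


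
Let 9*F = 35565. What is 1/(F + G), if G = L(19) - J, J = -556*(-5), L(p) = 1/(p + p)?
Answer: 114/133573 ≈ 0.00085347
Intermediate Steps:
F = 11855/3 (F = (⅑)*35565 = 11855/3 ≈ 3951.7)
L(p) = 1/(2*p)
J = 2780
G = -105639/38 (G = (½)/19 - 1*2780 = (½)*(1/19) - 2780 = 1/38 - 2780 = -105639/38 ≈ -2780.0)
1/(F + G) = 1/(11855/3 - 105639/38) = 1/(133573/114) = 114/133573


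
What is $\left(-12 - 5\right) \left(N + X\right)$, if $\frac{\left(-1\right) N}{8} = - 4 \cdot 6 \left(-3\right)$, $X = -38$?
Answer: $10438$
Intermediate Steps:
$N = -576$ ($N = - 8 \left(- 4 \cdot 6 \left(-3\right)\right) = - 8 \left(- 24 \left(-3\right)\right) = - 8 \left(\left(-1\right) \left(-72\right)\right) = \left(-8\right) 72 = -576$)
$\left(-12 - 5\right) \left(N + X\right) = \left(-12 - 5\right) \left(-576 - 38\right) = \left(-12 - 5\right) \left(-614\right) = \left(-17\right) \left(-614\right) = 10438$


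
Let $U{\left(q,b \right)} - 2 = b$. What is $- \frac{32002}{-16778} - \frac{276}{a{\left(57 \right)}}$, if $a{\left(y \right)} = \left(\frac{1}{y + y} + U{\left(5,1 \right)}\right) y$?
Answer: $\frac{857615}{2877427} \approx 0.29805$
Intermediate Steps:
$U{\left(q,b \right)} = 2 + b$
$a{\left(y \right)} = y \left(3 + \frac{1}{2 y}\right)$ ($a{\left(y \right)} = \left(\frac{1}{y + y} + \left(2 + 1\right)\right) y = \left(\frac{1}{2 y} + 3\right) y = \left(3 + \frac{1}{2 y}\right) y = y \left(3 + \frac{1}{2 y}\right)$)
$- \frac{32002}{-16778} - \frac{276}{a{\left(57 \right)}} = - \frac{32002}{-16778} - \frac{276}{\frac{1}{2} + 3 \cdot 57} = \left(-32002\right) \left(- \frac{1}{16778}\right) - \frac{276}{\frac{1}{2} + 171} = \frac{16001}{8389} - \frac{276}{\frac{343}{2}} = \frac{16001}{8389} - \frac{552}{343} = \frac{857615}{2877427}$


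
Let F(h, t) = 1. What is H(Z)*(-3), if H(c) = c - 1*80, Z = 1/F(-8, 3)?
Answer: 237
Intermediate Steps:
Z = 1 (Z = 1/1 = 1)
H(c) = -80 + c (H(c) = c - 80 = -80 + c)
H(Z)*(-3) = (-80 + 1)*(-3) = -79*(-3) = 237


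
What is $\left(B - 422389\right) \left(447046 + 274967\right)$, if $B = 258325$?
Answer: $-118456340832$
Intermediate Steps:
$\left(B - 422389\right) \left(447046 + 274967\right) = \left(258325 - 422389\right) \left(447046 + 274967\right) = \left(-164064\right) 722013 = -118456340832$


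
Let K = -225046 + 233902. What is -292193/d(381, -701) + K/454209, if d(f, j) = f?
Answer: -44237772067/57684543 ≈ -766.89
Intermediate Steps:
K = 8856
-292193/d(381, -701) + K/454209 = -292193/381 + 8856/454209 = -292193*1/381 + 8856*(1/454209) = -292193/381 + 2952/151403 = -44237772067/57684543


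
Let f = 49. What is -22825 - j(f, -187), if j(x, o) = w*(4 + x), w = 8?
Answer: -23249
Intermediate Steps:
j(x, o) = 32 + 8*x (j(x, o) = 8*(4 + x) = 32 + 8*x)
-22825 - j(f, -187) = -22825 - (32 + 8*49) = -22825 - (32 + 392) = -22825 - 1*424 = -22825 - 424 = -23249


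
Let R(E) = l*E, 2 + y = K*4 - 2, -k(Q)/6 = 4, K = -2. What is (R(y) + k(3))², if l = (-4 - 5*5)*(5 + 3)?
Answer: 7617600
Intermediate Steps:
k(Q) = -24 (k(Q) = -6*4 = -24)
y = -12 (y = -2 + (-2*4 - 2) = -2 + (-8 - 2) = -2 - 10 = -12)
l = -232 (l = (-4 - 25)*8 = -29*8 = -232)
R(E) = -232*E
(R(y) + k(3))² = (-232*(-12) - 24)² = (2784 - 24)² = 2760² = 7617600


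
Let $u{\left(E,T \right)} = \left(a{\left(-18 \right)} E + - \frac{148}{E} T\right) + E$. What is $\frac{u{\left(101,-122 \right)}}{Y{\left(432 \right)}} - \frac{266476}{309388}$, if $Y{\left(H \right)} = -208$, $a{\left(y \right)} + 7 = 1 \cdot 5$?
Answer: $- \frac{2007092637}{1624905776} \approx -1.2352$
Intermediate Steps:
$a{\left(y \right)} = -2$ ($a{\left(y \right)} = -7 + 1 \cdot 5 = -7 + 5 = -2$)
$u{\left(E,T \right)} = - E - \frac{148 T}{E}$ ($u{\left(E,T \right)} = \left(- 2 E + - \frac{148}{E} T\right) + E = \left(- 2 E - \frac{148 T}{E}\right) + E = - E - \frac{148 T}{E}$)
$\frac{u{\left(101,-122 \right)}}{Y{\left(432 \right)}} - \frac{266476}{309388} = \frac{\left(-1\right) 101 - - \frac{18056}{101}}{-208} - \frac{266476}{309388} = \left(-101 - \left(-18056\right) \frac{1}{101}\right) \left(- \frac{1}{208}\right) - \frac{66619}{77347} = \left(-101 + \frac{18056}{101}\right) \left(- \frac{1}{208}\right) - \frac{66619}{77347} = \frac{7855}{101} \left(- \frac{1}{208}\right) - \frac{66619}{77347} = - \frac{7855}{21008} - \frac{66619}{77347} = - \frac{2007092637}{1624905776}$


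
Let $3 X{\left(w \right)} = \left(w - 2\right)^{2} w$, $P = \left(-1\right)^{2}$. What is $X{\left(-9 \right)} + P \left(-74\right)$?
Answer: $-437$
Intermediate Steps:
$P = 1$
$X{\left(w \right)} = \frac{w \left(-2 + w\right)^{2}}{3}$ ($X{\left(w \right)} = \frac{\left(w - 2\right)^{2} w}{3} = \frac{\left(-2 + w\right)^{2} w}{3} = \frac{w \left(-2 + w\right)^{2}}{3}$)
$X{\left(-9 \right)} + P \left(-74\right) = \frac{1}{3} \left(-9\right) \left(-2 - 9\right)^{2} + 1 \left(-74\right) = \frac{1}{3} \left(-9\right) \left(-11\right)^{2} - 74 = \frac{1}{3} \left(-9\right) 121 - 74 = -363 - 74 = -437$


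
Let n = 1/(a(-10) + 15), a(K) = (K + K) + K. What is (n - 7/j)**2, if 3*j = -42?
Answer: 169/900 ≈ 0.18778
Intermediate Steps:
a(K) = 3*K (a(K) = 2*K + K = 3*K)
j = -14 (j = (1/3)*(-42) = -14)
n = -1/15 (n = 1/(3*(-10) + 15) = 1/(-30 + 15) = 1/(-15) = -1/15 ≈ -0.066667)
(n - 7/j)**2 = (-1/15 - 7/(-14))**2 = (-1/15 - 7*(-1/14))**2 = (-1/15 + 1/2)**2 = (13/30)**2 = 169/900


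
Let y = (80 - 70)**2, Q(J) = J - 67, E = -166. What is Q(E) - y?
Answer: -333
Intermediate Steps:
Q(J) = -67 + J
y = 100 (y = 10**2 = 100)
Q(E) - y = (-67 - 166) - 1*100 = -233 - 100 = -333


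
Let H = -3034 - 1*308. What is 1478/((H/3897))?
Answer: -959961/557 ≈ -1723.4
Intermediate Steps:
H = -3342 (H = -3034 - 308 = -3342)
1478/((H/3897)) = 1478/((-3342/3897)) = 1478/((-3342*1/3897)) = 1478/(-1114/1299) = 1478*(-1299/1114) = -959961/557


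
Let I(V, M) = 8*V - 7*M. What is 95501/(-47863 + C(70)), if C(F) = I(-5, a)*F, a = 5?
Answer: -95501/53113 ≈ -1.7981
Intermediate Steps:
I(V, M) = -7*M + 8*V
C(F) = -75*F (C(F) = (-7*5 + 8*(-5))*F = (-35 - 40)*F = -75*F)
95501/(-47863 + C(70)) = 95501/(-47863 - 75*70) = 95501/(-47863 - 5250) = 95501/(-53113) = 95501*(-1/53113) = -95501/53113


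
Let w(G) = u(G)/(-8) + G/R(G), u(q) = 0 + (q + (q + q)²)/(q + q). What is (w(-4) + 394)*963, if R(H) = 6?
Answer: 6074925/16 ≈ 3.7968e+5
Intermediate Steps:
u(q) = (q + 4*q²)/(2*q) (u(q) = 0 + (q + (2*q)²)/((2*q)) = 0 + (q + 4*q²)*(1/(2*q)) = 0 + (q + 4*q²)/(2*q) = (q + 4*q²)/(2*q))
w(G) = -1/16 - G/12 (w(G) = (½ + 2*G)/(-8) + G/6 = (½ + 2*G)*(-⅛) + G*(⅙) = (-1/16 - G/4) + G/6 = -1/16 - G/12)
(w(-4) + 394)*963 = ((-1/16 - 1/12*(-4)) + 394)*963 = ((-1/16 + ⅓) + 394)*963 = (13/48 + 394)*963 = (18925/48)*963 = 6074925/16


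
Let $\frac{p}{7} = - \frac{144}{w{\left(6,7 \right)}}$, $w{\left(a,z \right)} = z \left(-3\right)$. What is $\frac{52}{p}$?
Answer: $\frac{13}{12} \approx 1.0833$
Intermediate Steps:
$w{\left(a,z \right)} = - 3 z$
$p = 48$ ($p = 7 \left(- \frac{144}{\left(-3\right) 7}\right) = 7 \left(- \frac{144}{-21}\right) = 7 \left(\left(-144\right) \left(- \frac{1}{21}\right)\right) = 7 \cdot \frac{48}{7} = 48$)
$\frac{52}{p} = \frac{52}{48} = 52 \cdot \frac{1}{48} = \frac{13}{12}$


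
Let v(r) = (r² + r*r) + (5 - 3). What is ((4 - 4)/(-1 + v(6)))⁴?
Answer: 0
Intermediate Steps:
v(r) = 2 + 2*r² (v(r) = (r² + r²) + 2 = 2*r² + 2 = 2 + 2*r²)
((4 - 4)/(-1 + v(6)))⁴ = ((4 - 4)/(-1 + (2 + 2*6²)))⁴ = (0/(-1 + (2 + 2*36)))⁴ = (0/(-1 + (2 + 72)))⁴ = (0/(-1 + 74))⁴ = (0/73)⁴ = (0*(1/73))⁴ = 0⁴ = 0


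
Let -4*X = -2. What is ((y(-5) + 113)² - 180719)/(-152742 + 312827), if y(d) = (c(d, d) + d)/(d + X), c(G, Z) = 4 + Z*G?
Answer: -1522142/1440765 ≈ -1.0565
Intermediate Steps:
X = ½ (X = -¼*(-2) = ½ ≈ 0.50000)
c(G, Z) = 4 + G*Z
y(d) = (4 + d + d²)/(½ + d) (y(d) = ((4 + d*d) + d)/(d + ½) = ((4 + d²) + d)/(½ + d) = (4 + d + d²)/(½ + d))
((y(-5) + 113)² - 180719)/(-152742 + 312827) = ((2*(4 - 5 + (-5)²)/(1 + 2*(-5)) + 113)² - 180719)/(-152742 + 312827) = ((2*(4 - 5 + 25)/(1 - 10) + 113)² - 180719)/160085 = ((2*24/(-9) + 113)² - 180719)*(1/160085) = ((2*(-⅑)*24 + 113)² - 180719)*(1/160085) = ((-16/3 + 113)² - 180719)*(1/160085) = ((323/3)² - 180719)*(1/160085) = (104329/9 - 180719)*(1/160085) = -1522142/9*1/160085 = -1522142/1440765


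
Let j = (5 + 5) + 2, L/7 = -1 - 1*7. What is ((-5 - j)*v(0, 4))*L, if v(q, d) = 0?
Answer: 0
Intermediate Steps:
L = -56 (L = 7*(-1 - 1*7) = 7*(-1 - 7) = 7*(-8) = -56)
j = 12 (j = 10 + 2 = 12)
((-5 - j)*v(0, 4))*L = ((-5 - 1*12)*0)*(-56) = ((-5 - 12)*0)*(-56) = -17*0*(-56) = 0*(-56) = 0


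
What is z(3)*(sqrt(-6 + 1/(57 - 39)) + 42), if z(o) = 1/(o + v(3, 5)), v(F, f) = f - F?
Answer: 42/5 + I*sqrt(214)/30 ≈ 8.4 + 0.48762*I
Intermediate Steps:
z(o) = 1/(2 + o) (z(o) = 1/(o + (5 - 1*3)) = 1/(o + (5 - 3)) = 1/(o + 2) = 1/(2 + o))
z(3)*(sqrt(-6 + 1/(57 - 39)) + 42) = (sqrt(-6 + 1/(57 - 39)) + 42)/(2 + 3) = (sqrt(-6 + 1/18) + 42)/5 = (sqrt(-107/18) + 42)/5 = (I*sqrt(214)/6 + 42)/5 = (42 + I*sqrt(214)/6)/5 = 42/5 + I*sqrt(214)/30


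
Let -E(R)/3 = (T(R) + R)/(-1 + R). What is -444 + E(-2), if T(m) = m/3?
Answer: -1340/3 ≈ -446.67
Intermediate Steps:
T(m) = m/3 (T(m) = m*(1/3) = m/3)
E(R) = -4*R/(-1 + R) (E(R) = -3*(R/3 + R)/(-1 + R) = -3*4*R/3/(-1 + R) = -4*R/(-1 + R))
-444 + E(-2) = -444 - 4*(-2)/(-1 - 2) = -444 - 4*(-2)/(-3) = -444 - 4*(-2)*(-1/3) = -444 - 8/3 = -1340/3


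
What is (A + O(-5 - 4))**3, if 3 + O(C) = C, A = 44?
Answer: 32768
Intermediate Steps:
O(C) = -3 + C
(A + O(-5 - 4))**3 = (44 + (-3 + (-5 - 4)))**3 = (44 + (-3 - 9))**3 = (44 - 12)**3 = 32**3 = 32768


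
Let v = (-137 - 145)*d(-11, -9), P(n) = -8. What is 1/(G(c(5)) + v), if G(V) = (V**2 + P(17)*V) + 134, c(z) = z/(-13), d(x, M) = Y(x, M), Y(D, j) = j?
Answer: 169/452113 ≈ 0.00037380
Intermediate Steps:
d(x, M) = M
c(z) = -z/13 (c(z) = z*(-1/13) = -z/13)
v = 2538 (v = (-137 - 145)*(-9) = -282*(-9) = 2538)
G(V) = 134 + V**2 - 8*V (G(V) = (V**2 - 8*V) + 134 = 134 + V**2 - 8*V)
1/(G(c(5)) + v) = 1/((134 + (-1/13*5)**2 - (-8)*5/13) + 2538) = 1/((134 + (-5/13)**2 - 8*(-5/13)) + 2538) = 1/((134 + 25/169 + 40/13) + 2538) = 1/(23191/169 + 2538) = 1/(452113/169) = 169/452113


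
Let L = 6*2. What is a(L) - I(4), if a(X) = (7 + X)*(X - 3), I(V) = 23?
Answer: 148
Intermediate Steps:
L = 12
a(X) = (-3 + X)*(7 + X) (a(X) = (7 + X)*(-3 + X) = (-3 + X)*(7 + X))
a(L) - I(4) = (-21 + 12**2 + 4*12) - 1*23 = (-21 + 144 + 48) - 23 = 171 - 23 = 148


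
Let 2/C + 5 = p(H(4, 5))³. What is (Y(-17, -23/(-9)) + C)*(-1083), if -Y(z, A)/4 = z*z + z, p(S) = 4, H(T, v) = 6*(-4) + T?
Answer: 69517770/59 ≈ 1.1783e+6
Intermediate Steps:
H(T, v) = -24 + T
Y(z, A) = -4*z - 4*z² (Y(z, A) = -4*(z*z + z) = -4*(z² + z) = -4*(z + z²) = -4*z - 4*z²)
C = 2/59 (C = 2/(-5 + 4³) = 2/(-5 + 64) = 2/59 ≈ 0.033898)
(Y(-17, -23/(-9)) + C)*(-1083) = (-4*(-17)*(1 - 17) + 2/59)*(-1083) = (-4*(-17)*(-16) + 2/59)*(-1083) = (-1088 + 2/59)*(-1083) = -64190/59*(-1083) = 69517770/59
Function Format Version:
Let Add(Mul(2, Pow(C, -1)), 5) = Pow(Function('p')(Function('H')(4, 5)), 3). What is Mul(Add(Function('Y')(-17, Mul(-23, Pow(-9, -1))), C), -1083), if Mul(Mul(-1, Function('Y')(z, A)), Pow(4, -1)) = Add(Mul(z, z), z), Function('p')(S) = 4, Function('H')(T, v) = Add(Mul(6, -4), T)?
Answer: Rational(69517770, 59) ≈ 1.1783e+6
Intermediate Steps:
Function('H')(T, v) = Add(-24, T)
Function('Y')(z, A) = Add(Mul(-4, z), Mul(-4, Pow(z, 2))) (Function('Y')(z, A) = Mul(-4, Add(Mul(z, z), z)) = Mul(-4, Add(Pow(z, 2), z)) = Mul(-4, Add(z, Pow(z, 2))) = Add(Mul(-4, z), Mul(-4, Pow(z, 2))))
C = Rational(2, 59) (C = Mul(2, Pow(Add(-5, Pow(4, 3)), -1)) = Mul(2, Pow(Add(-5, 64), -1)) = Mul(2, Pow(59, -1)) = Mul(2, Rational(1, 59)) = Rational(2, 59) ≈ 0.033898)
Mul(Add(Function('Y')(-17, Mul(-23, Pow(-9, -1))), C), -1083) = Mul(Add(Mul(-4, -17, Add(1, -17)), Rational(2, 59)), -1083) = Mul(Add(Mul(-4, -17, -16), Rational(2, 59)), -1083) = Mul(Add(-1088, Rational(2, 59)), -1083) = Mul(Rational(-64190, 59), -1083) = Rational(69517770, 59)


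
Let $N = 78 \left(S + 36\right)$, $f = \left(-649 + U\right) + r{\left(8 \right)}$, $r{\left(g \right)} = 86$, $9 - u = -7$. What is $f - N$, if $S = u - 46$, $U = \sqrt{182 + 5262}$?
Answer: $-1031 + 2 \sqrt{1361} \approx -957.22$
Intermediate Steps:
$U = 2 \sqrt{1361}$ ($U = \sqrt{5444} = 2 \sqrt{1361} \approx 73.783$)
$u = 16$ ($u = 9 - -7 = 9 + 7 = 16$)
$S = -30$ ($S = 16 - 46 = -30$)
$f = -563 + 2 \sqrt{1361}$ ($f = \left(-649 + 2 \sqrt{1361}\right) + 86 = -563 + 2 \sqrt{1361} \approx -489.22$)
$N = 468$ ($N = 78 \left(-30 + 36\right) = 78 \cdot 6 = 468$)
$f - N = \left(-563 + 2 \sqrt{1361}\right) - 468 = -1031 + 2 \sqrt{1361}$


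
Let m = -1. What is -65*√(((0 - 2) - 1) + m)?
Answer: -130*I ≈ -130.0*I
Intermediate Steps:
-65*√(((0 - 2) - 1) + m) = -65*√(((0 - 2) - 1) - 1) = -65*√((-2 - 1) - 1) = -65*√(-3 - 1) = -130*I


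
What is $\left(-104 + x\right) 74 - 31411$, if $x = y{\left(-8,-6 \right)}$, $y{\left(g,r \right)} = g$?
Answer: $-39699$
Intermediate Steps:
$x = -8$
$\left(-104 + x\right) 74 - 31411 = \left(-104 - 8\right) 74 - 31411 = \left(-112\right) 74 - 31411 = -8288 - 31411 = -39699$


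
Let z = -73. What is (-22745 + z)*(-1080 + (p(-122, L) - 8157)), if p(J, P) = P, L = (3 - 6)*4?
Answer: 211043682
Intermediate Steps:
L = -12 (L = -3*4 = -12)
(-22745 + z)*(-1080 + (p(-122, L) - 8157)) = (-22745 - 73)*(-1080 + (-12 - 8157)) = -22818*(-1080 - 8169) = -22818*(-9249) = 211043682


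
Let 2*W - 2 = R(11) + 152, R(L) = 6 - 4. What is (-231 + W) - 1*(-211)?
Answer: 58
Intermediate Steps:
R(L) = 2
W = 78 (W = 1 + (2 + 152)/2 = 1 + (½)*154 = 1 + 77 = 78)
(-231 + W) - 1*(-211) = (-231 + 78) - 1*(-211) = -153 + 211 = 58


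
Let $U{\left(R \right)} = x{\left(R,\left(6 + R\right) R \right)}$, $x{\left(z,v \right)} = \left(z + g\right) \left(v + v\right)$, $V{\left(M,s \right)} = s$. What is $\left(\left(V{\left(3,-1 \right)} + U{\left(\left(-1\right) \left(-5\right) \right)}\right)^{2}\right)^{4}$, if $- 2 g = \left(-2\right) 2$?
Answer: $122295567986652652247041$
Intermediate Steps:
$g = 2$ ($g = - \frac{\left(-2\right) 2}{2} = \left(- \frac{1}{2}\right) \left(-4\right) = 2$)
$x{\left(z,v \right)} = 2 v \left(2 + z\right)$ ($x{\left(z,v \right)} = \left(z + 2\right) \left(v + v\right) = \left(2 + z\right) 2 v = 2 v \left(2 + z\right)$)
$U{\left(R \right)} = 2 R \left(2 + R\right) \left(6 + R\right)$ ($U{\left(R \right)} = 2 \left(6 + R\right) R \left(2 + R\right) = 2 R \left(6 + R\right) \left(2 + R\right) = 2 R \left(2 + R\right) \left(6 + R\right)$)
$\left(\left(V{\left(3,-1 \right)} + U{\left(\left(-1\right) \left(-5\right) \right)}\right)^{2}\right)^{4} = \left(\left(-1 + 2 \left(\left(-1\right) \left(-5\right)\right) \left(2 - -5\right) \left(6 - -5\right)\right)^{2}\right)^{4} = \left(\left(-1 + 2 \cdot 5 \left(2 + 5\right) \left(6 + 5\right)\right)^{2}\right)^{4} = \left(\left(-1 + 2 \cdot 5 \cdot 7 \cdot 11\right)^{2}\right)^{4} = \left(\left(-1 + 770\right)^{2}\right)^{4} = \left(769^{2}\right)^{4} = 591361^{4} = 122295567986652652247041$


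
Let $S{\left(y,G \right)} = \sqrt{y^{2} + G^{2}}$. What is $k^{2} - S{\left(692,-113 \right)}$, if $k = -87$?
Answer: $7569 - \sqrt{491633} \approx 6867.8$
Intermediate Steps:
$S{\left(y,G \right)} = \sqrt{G^{2} + y^{2}}$
$k^{2} - S{\left(692,-113 \right)} = \left(-87\right)^{2} - \sqrt{\left(-113\right)^{2} + 692^{2}} = 7569 - \sqrt{12769 + 478864} = 7569 - \sqrt{491633}$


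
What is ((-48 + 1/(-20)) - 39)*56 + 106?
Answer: -23844/5 ≈ -4768.8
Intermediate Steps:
((-48 + 1/(-20)) - 39)*56 + 106 = ((-48 - 1/20) - 39)*56 + 106 = (-961/20 - 39)*56 + 106 = -1741/20*56 + 106 = -24374/5 + 106 = -23844/5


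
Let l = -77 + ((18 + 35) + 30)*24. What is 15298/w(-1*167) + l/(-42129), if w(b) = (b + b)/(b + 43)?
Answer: 39958025599/7035543 ≈ 5679.5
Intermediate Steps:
l = 1915 (l = -77 + (53 + 30)*24 = -77 + 83*24 = -77 + 1992 = 1915)
w(b) = 2*b/(43 + b) (w(b) = (2*b)/(43 + b) = 2*b/(43 + b))
15298/w(-1*167) + l/(-42129) = 15298/((2*(-1*167)/(43 - 1*167))) + 1915/(-42129) = 15298/((2*(-167)/(43 - 167))) + 1915*(-1/42129) = 15298/((2*(-167)/(-124))) - 1915/42129 = 15298/((2*(-167)*(-1/124))) - 1915/42129 = 15298/(167/62) - 1915/42129 = 15298*(62/167) - 1915/42129 = 948476/167 - 1915/42129 = 39958025599/7035543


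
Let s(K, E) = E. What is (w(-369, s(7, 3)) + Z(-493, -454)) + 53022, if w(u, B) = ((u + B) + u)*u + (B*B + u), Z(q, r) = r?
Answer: 323423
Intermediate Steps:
w(u, B) = u + B² + u*(B + 2*u) (w(u, B) = ((B + u) + u)*u + (B² + u) = (B + 2*u)*u + (u + B²) = u*(B + 2*u) + (u + B²) = u + B² + u*(B + 2*u))
(w(-369, s(7, 3)) + Z(-493, -454)) + 53022 = ((-369 + 3² + 2*(-369)² + 3*(-369)) - 454) + 53022 = ((-369 + 9 + 2*136161 - 1107) - 454) + 53022 = ((-369 + 9 + 272322 - 1107) - 454) + 53022 = (270855 - 454) + 53022 = 270401 + 53022 = 323423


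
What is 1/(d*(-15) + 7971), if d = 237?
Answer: 1/4416 ≈ 0.00022645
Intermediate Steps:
1/(d*(-15) + 7971) = 1/(237*(-15) + 7971) = 1/(-3555 + 7971) = 1/4416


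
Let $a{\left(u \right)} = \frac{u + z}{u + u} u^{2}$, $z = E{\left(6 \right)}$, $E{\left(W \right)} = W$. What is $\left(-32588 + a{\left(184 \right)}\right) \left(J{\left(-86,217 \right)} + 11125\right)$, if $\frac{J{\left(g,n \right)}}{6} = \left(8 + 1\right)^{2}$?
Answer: $-175418988$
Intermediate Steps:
$z = 6$
$a{\left(u \right)} = \frac{u \left(6 + u\right)}{2}$ ($a{\left(u \right)} = \frac{u + 6}{u + u} u^{2} = \frac{6 + u}{2 u} u^{2} = \frac{u \left(6 + u\right)}{2}$)
$J{\left(g,n \right)} = 486$ ($J{\left(g,n \right)} = 6 \left(8 + 1\right)^{2} = 6 \cdot 9^{2} = 6 \cdot 81 = 486$)
$\left(-32588 + a{\left(184 \right)}\right) \left(J{\left(-86,217 \right)} + 11125\right) = \left(-32588 + \frac{1}{2} \cdot 184 \left(6 + 184\right)\right) \left(486 + 11125\right) = \left(-32588 + \frac{1}{2} \cdot 184 \cdot 190\right) 11611 = \left(-32588 + 17480\right) 11611 = \left(-15108\right) 11611 = -175418988$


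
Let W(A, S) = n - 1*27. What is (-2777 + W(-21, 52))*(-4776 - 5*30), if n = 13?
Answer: 13748466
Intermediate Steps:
W(A, S) = -14 (W(A, S) = 13 - 1*27 = 13 - 27 = -14)
(-2777 + W(-21, 52))*(-4776 - 5*30) = (-2777 - 14)*(-4776 - 5*30) = -2791*(-4776 - 150) = -2791*(-4926) = 13748466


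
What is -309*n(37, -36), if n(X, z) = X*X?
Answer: -423021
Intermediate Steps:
n(X, z) = X²
-309*n(37, -36) = -309*37² = -309*1369 = -423021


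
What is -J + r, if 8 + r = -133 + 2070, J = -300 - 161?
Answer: 2390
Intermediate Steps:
J = -461
r = 1929 (r = -8 + (-133 + 2070) = -8 + 1937 = 1929)
-J + r = -1*(-461) + 1929 = 461 + 1929 = 2390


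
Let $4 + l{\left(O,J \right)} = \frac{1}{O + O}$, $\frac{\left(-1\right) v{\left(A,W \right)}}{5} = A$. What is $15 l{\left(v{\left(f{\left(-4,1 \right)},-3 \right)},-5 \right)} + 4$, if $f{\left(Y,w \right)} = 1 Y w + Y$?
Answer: $- \frac{893}{16} \approx -55.813$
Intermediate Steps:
$f{\left(Y,w \right)} = Y + Y w$ ($f{\left(Y,w \right)} = Y w + Y = Y + Y w$)
$v{\left(A,W \right)} = - 5 A$
$l{\left(O,J \right)} = -4 + \frac{1}{2 O}$ ($l{\left(O,J \right)} = -4 + \frac{1}{O + O} = -4 + \frac{1}{2 O}$)
$15 l{\left(v{\left(f{\left(-4,1 \right)},-3 \right)},-5 \right)} + 4 = 15 \left(-4 + \frac{1}{2 \left(- 5 \left(- 4 \left(1 + 1\right)\right)\right)}\right) + 4 = 15 \left(-4 + \frac{1}{2 \left(- 5 \left(\left(-4\right) 2\right)\right)}\right) + 4 = 15 \left(-4 + \frac{1}{2 \left(\left(-5\right) \left(-8\right)\right)}\right) + 4 = 15 \left(-4 + \frac{1}{2 \cdot 40}\right) + 4 = 15 \left(-4 + \frac{1}{2} \cdot \frac{1}{40}\right) + 4 = 15 \left(-4 + \frac{1}{80}\right) + 4 = 15 \left(- \frac{319}{80}\right) + 4 = - \frac{957}{16} + 4 = - \frac{893}{16}$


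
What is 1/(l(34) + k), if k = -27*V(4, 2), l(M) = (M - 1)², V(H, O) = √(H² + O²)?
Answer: 121/130149 + 2*√5/43383 ≈ 0.0010328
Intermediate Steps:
l(M) = (-1 + M)²
k = -54*√5 (k = -27*√(4² + 2²) = -27*√(16 + 4) = -54*√5 ≈ -120.75)
1/(l(34) + k) = 1/((-1 + 34)² - 54*√5) = 1/(33² - 54*√5) = 1/(1089 - 54*√5)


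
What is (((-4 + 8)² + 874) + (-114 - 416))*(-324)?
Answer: -116640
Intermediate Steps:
(((-4 + 8)² + 874) + (-114 - 416))*(-324) = ((4² + 874) - 530)*(-324) = ((16 + 874) - 530)*(-324) = (890 - 530)*(-324) = 360*(-324) = -116640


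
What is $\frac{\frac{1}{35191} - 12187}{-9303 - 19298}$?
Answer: $\frac{428872716}{1006497791} \approx 0.4261$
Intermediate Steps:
$\frac{\frac{1}{35191} - 12187}{-9303 - 19298} = \frac{\frac{1}{35191} - 12187}{-28601} = \left(- \frac{428872716}{35191}\right) \left(- \frac{1}{28601}\right) = \frac{428872716}{1006497791}$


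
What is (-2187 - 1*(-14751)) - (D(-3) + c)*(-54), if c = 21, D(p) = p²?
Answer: 14184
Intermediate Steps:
(-2187 - 1*(-14751)) - (D(-3) + c)*(-54) = (-2187 - 1*(-14751)) - ((-3)² + 21)*(-54) = (-2187 + 14751) - (9 + 21)*(-54) = 12564 - 30*(-54) = 12564 - 1*(-1620) = 12564 + 1620 = 14184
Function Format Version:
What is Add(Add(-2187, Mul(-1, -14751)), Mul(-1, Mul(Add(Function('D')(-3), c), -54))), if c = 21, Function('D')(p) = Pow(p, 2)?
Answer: 14184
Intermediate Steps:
Add(Add(-2187, Mul(-1, -14751)), Mul(-1, Mul(Add(Function('D')(-3), c), -54))) = Add(Add(-2187, Mul(-1, -14751)), Mul(-1, Mul(Add(Pow(-3, 2), 21), -54))) = Add(Add(-2187, 14751), Mul(-1, Mul(Add(9, 21), -54))) = Add(12564, Mul(-1, Mul(30, -54))) = Add(12564, Mul(-1, -1620)) = Add(12564, 1620) = 14184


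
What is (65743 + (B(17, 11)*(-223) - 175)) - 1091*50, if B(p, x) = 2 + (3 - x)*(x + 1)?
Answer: 31980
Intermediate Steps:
B(p, x) = 2 + (1 + x)*(3 - x) (B(p, x) = 2 + (3 - x)*(1 + x) = 2 + (1 + x)*(3 - x))
(65743 + (B(17, 11)*(-223) - 175)) - 1091*50 = (65743 + ((5 - 1*11² + 2*11)*(-223) - 175)) - 1091*50 = (65743 + ((5 - 1*121 + 22)*(-223) - 175)) - 54550 = (65743 + ((5 - 121 + 22)*(-223) - 175)) - 54550 = (65743 + (-94*(-223) - 175)) - 54550 = (65743 + (20962 - 175)) - 54550 = (65743 + 20787) - 54550 = 86530 - 54550 = 31980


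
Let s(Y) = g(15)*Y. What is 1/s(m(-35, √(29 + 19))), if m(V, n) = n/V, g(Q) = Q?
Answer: -7*√3/36 ≈ -0.33679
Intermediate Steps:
s(Y) = 15*Y
1/s(m(-35, √(29 + 19))) = 1/(15*(√(29 + 19)/(-35))) = 1/(15*(√48*(-1/35))) = 1/(15*((4*√3)*(-1/35))) = 1/(15*(-4*√3/35)) = 1/(-12*√3/7) = -7*√3/36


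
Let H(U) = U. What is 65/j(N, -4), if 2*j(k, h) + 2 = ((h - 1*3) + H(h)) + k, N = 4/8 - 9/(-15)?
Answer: -1300/119 ≈ -10.924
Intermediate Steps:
N = 11/10 (N = 4*(1/8) - 9*(-1/15) = 1/2 + 3/5 = 11/10 ≈ 1.1000)
j(k, h) = -5/2 + h + k/2 (j(k, h) = -1 + (((h - 1*3) + h) + k)/2 = -1 + (((h - 3) + h) + k)/2 = -1 + (((-3 + h) + h) + k)/2 = -1 + ((-3 + 2*h) + k)/2 = -1 + (-3 + k + 2*h)/2 = -1 + (-3/2 + h + k/2) = -5/2 + h + k/2)
65/j(N, -4) = 65/(-5/2 - 4 + (1/2)*(11/10)) = 65/(-5/2 - 4 + 11/20) = 65/(-119/20) = 65*(-20/119) = -1300/119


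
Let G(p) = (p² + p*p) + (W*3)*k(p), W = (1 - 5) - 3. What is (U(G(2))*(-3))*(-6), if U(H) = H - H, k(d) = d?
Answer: 0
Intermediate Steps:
W = -7 (W = -4 - 3 = -7)
G(p) = -21*p + 2*p² (G(p) = (p² + p*p) + (-7*3)*p = (p² + p²) - 21*p = 2*p² - 21*p = -21*p + 2*p²)
U(H) = 0
(U(G(2))*(-3))*(-6) = (0*(-3))*(-6) = 0*(-6) = 0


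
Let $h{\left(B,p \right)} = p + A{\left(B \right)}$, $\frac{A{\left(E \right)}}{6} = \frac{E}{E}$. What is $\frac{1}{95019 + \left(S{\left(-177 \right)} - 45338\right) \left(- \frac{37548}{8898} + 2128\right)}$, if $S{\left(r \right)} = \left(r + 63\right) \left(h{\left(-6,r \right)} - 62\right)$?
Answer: $- \frac{1483}{58995338039} \approx -2.5138 \cdot 10^{-8}$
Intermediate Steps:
$A{\left(E \right)} = 6$ ($A{\left(E \right)} = 6 \frac{E}{E} = 6 \cdot 1 = 6$)
$h{\left(B,p \right)} = 6 + p$ ($h{\left(B,p \right)} = p + 6 = 6 + p$)
$S{\left(r \right)} = \left(-56 + r\right) \left(63 + r\right)$ ($S{\left(r \right)} = \left(r + 63\right) \left(\left(6 + r\right) - 62\right) = \left(63 + r\right) \left(-56 + r\right) = \left(-56 + r\right) \left(63 + r\right)$)
$\frac{1}{95019 + \left(S{\left(-177 \right)} - 45338\right) \left(- \frac{37548}{8898} + 2128\right)} = \frac{1}{95019 + \left(\left(-3528 - 177 - 177 \left(6 - 177\right)\right) - 45338\right) \left(- \frac{37548}{8898} + 2128\right)} = \frac{1}{95019 + \left(\left(-3528 - 177 - -30267\right) - 45338\right) \left(\left(-37548\right) \frac{1}{8898} + 2128\right)} = \frac{1}{95019 + \left(\left(-3528 - 177 + 30267\right) - 45338\right) \left(- \frac{6258}{1483} + 2128\right)} = \frac{1}{95019 + \left(26562 - 45338\right) \frac{3149566}{1483}} = \frac{1}{95019 - \frac{59136251216}{1483}} = \frac{1}{- \frac{58995338039}{1483}} = - \frac{1483}{58995338039}$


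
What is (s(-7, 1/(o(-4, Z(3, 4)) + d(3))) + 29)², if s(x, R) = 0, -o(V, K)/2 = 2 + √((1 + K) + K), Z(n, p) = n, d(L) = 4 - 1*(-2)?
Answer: 841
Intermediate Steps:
d(L) = 6 (d(L) = 4 + 2 = 6)
o(V, K) = -4 - 2*√(1 + 2*K) (o(V, K) = -2*(2 + √((1 + K) + K)) = -2*(2 + √(1 + 2*K)) = -4 - 2*√(1 + 2*K))
(s(-7, 1/(o(-4, Z(3, 4)) + d(3))) + 29)² = (0 + 29)² = 29² = 841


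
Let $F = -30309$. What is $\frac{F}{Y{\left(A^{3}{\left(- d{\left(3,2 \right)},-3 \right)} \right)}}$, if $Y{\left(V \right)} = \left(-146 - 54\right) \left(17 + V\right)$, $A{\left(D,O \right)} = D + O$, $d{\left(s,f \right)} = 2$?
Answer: $- \frac{10103}{7200} \approx -1.4032$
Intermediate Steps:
$Y{\left(V \right)} = -3400 - 200 V$ ($Y{\left(V \right)} = - 200 \left(17 + V\right) = -3400 - 200 V$)
$\frac{F}{Y{\left(A^{3}{\left(- d{\left(3,2 \right)},-3 \right)} \right)}} = - \frac{30309}{-3400 - 200 \left(\left(-1\right) 2 - 3\right)^{3}} = - \frac{30309}{-3400 - 200 \left(-2 - 3\right)^{3}} = - \frac{30309}{-3400 - 200 \left(-5\right)^{3}} = - \frac{30309}{-3400 - -25000} = - \frac{30309}{-3400 + 25000} = - \frac{30309}{21600} = \left(-30309\right) \frac{1}{21600} = - \frac{10103}{7200}$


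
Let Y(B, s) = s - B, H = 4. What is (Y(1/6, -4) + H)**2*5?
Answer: 5/36 ≈ 0.13889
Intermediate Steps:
(Y(1/6, -4) + H)**2*5 = ((-4 - 1/6) + 4)**2*5 = (-25/6 + 4)**2*5 = (-1/6)**2*5 = (1/36)*5 = 5/36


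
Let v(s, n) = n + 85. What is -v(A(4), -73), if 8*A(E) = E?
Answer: -12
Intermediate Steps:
A(E) = E/8
v(s, n) = 85 + n
-v(A(4), -73) = -(85 - 73) = -1*12 = -12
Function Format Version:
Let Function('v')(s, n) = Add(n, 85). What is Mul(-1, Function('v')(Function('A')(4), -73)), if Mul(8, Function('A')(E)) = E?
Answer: -12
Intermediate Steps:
Function('A')(E) = Mul(Rational(1, 8), E)
Function('v')(s, n) = Add(85, n)
Mul(-1, Function('v')(Function('A')(4), -73)) = Mul(-1, Add(85, -73)) = Mul(-1, 12) = -12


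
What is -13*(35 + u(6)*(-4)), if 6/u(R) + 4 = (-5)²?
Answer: -3081/7 ≈ -440.14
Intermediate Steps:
u(R) = 2/7 (u(R) = 6/(-4 + (-5)²) = 6/(-4 + 25) = 6/21 = 6*(1/21) = 2/7)
-13*(35 + u(6)*(-4)) = -13*(35 + (2/7)*(-4)) = -13*(35 - 8/7) = -13*237/7 = -3081/7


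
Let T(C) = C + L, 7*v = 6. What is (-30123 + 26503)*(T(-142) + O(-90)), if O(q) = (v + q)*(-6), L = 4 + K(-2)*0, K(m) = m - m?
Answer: -10056360/7 ≈ -1.4366e+6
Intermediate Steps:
v = 6/7 (v = (⅐)*6 = 6/7 ≈ 0.85714)
K(m) = 0
L = 4 (L = 4 + 0*0 = 4 + 0 = 4)
O(q) = -36/7 - 6*q (O(q) = (6/7 + q)*(-6) = -36/7 - 6*q)
T(C) = 4 + C (T(C) = C + 4 = 4 + C)
(-30123 + 26503)*(T(-142) + O(-90)) = (-30123 + 26503)*((4 - 142) + (-36/7 - 6*(-90))) = -3620*(-138 + (-36/7 + 540)) = -3620*(-138 + 3744/7) = -3620*2778/7 = -10056360/7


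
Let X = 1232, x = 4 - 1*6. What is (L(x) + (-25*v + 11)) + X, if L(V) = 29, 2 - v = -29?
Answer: 497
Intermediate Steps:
v = 31 (v = 2 - 1*(-29) = 2 + 29 = 31)
x = -2 (x = 4 - 6 = -2)
(L(x) + (-25*v + 11)) + X = (29 + (-25*31 + 11)) + 1232 = (29 + (-775 + 11)) + 1232 = (29 - 764) + 1232 = -735 + 1232 = 497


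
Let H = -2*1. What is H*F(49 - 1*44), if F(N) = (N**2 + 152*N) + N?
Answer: -1580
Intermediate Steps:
F(N) = N**2 + 153*N
H = -2
H*F(49 - 1*44) = -2*(49 - 1*44)*(153 + (49 - 1*44)) = -2*(49 - 44)*(153 + (49 - 44)) = -10*(153 + 5) = -10*158 = -2*790 = -1580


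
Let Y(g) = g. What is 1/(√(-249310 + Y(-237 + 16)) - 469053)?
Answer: -156351/73336988780 - I*√249531/220010966340 ≈ -2.132e-6 - 2.2705e-9*I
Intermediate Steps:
1/(√(-249310 + Y(-237 + 16)) - 469053) = 1/(√(-249310 + (-237 + 16)) - 469053) = 1/(√(-249310 - 221) - 469053) = 1/(√(-249531) - 469053) = 1/(I*√249531 - 469053) = 1/(-469053 + I*√249531)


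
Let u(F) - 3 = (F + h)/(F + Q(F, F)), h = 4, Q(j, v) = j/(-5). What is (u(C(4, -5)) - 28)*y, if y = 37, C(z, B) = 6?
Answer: -10175/12 ≈ -847.92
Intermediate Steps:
Q(j, v) = -j/5 (Q(j, v) = j*(-1/5) = -j/5)
u(F) = 3 + 5*(4 + F)/(4*F) (u(F) = 3 + (F + 4)/(F - F/5) = 3 + (4 + F)/((4*F/5)) = 3 + (4 + F)*(5/(4*F)) = 3 + 5*(4 + F)/(4*F))
(u(C(4, -5)) - 28)*y = ((17/4 + 5/6) - 28)*37 = (61/12 - 28)*37 = -275/12*37 = -10175/12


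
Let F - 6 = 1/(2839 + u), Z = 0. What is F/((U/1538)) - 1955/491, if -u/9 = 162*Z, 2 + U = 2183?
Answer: 759032185/3040202769 ≈ 0.24967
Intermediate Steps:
U = 2181 (U = -2 + 2183 = 2181)
u = 0 (u = -1458*0 = -9*0 = 0)
F = 17035/2839 (F = 6 + 1/(2839 + 0) = 6 + 1/2839 = 17035/2839 ≈ 6.0004)
F/((U/1538)) - 1955/491 = 17035/(2839*((2181/1538))) - 1955/491 = 17035/(2839*((2181*(1/1538)))) - 1955*1/491 = 17035/(2839*(2181/1538)) - 1955/491 = (17035/2839)*(1538/2181) - 1955/491 = 26199830/6191859 - 1955/491 = 759032185/3040202769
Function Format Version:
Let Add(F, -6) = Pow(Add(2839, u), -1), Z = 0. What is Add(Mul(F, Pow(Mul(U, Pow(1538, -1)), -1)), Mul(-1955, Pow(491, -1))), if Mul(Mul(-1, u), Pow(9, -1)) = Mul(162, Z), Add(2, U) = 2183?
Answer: Rational(759032185, 3040202769) ≈ 0.24967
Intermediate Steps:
U = 2181 (U = Add(-2, 2183) = 2181)
u = 0 (u = Mul(-9, Mul(162, 0)) = Mul(-9, 0) = 0)
F = Rational(17035, 2839) (F = Add(6, Pow(Add(2839, 0), -1)) = Add(6, Pow(2839, -1)) = Add(6, Rational(1, 2839)) = Rational(17035, 2839) ≈ 6.0004)
Add(Mul(F, Pow(Mul(U, Pow(1538, -1)), -1)), Mul(-1955, Pow(491, -1))) = Add(Mul(Rational(17035, 2839), Pow(Mul(2181, Pow(1538, -1)), -1)), Mul(-1955, Pow(491, -1))) = Add(Mul(Rational(17035, 2839), Pow(Mul(2181, Rational(1, 1538)), -1)), Mul(-1955, Rational(1, 491))) = Add(Mul(Rational(17035, 2839), Pow(Rational(2181, 1538), -1)), Rational(-1955, 491)) = Add(Mul(Rational(17035, 2839), Rational(1538, 2181)), Rational(-1955, 491)) = Add(Rational(26199830, 6191859), Rational(-1955, 491)) = Rational(759032185, 3040202769)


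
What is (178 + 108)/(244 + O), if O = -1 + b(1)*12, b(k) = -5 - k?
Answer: 286/171 ≈ 1.6725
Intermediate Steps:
O = -73 (O = -1 + (-5 - 1*1)*12 = -1 + (-5 - 1)*12 = -1 - 6*12 = -1 - 72 = -73)
(178 + 108)/(244 + O) = (178 + 108)/(244 - 73) = 286/171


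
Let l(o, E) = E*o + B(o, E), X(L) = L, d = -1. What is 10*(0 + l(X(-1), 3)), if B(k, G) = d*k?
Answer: -20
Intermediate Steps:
B(k, G) = -k
l(o, E) = -o + E*o (l(o, E) = E*o - o = -o + E*o)
10*(0 + l(X(-1), 3)) = 10*(0 - (-1 + 3)) = 10*(0 - 1*2) = 10*(0 - 2) = 10*(-2) = -20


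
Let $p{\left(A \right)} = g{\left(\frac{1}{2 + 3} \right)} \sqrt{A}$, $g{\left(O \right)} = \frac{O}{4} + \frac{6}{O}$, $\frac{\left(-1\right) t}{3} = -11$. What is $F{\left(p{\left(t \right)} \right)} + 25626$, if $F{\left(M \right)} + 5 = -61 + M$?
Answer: $25560 + \frac{601 \sqrt{33}}{20} \approx 25733.0$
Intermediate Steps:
$t = 33$ ($t = \left(-3\right) \left(-11\right) = 33$)
$g{\left(O \right)} = \frac{6}{O} + \frac{O}{4}$ ($g{\left(O \right)} = O \frac{1}{4} + \frac{6}{O} = \frac{O}{4} + \frac{6}{O} = \frac{6}{O} + \frac{O}{4}$)
$p{\left(A \right)} = \frac{601 \sqrt{A}}{20}$ ($p{\left(A \right)} = \left(\frac{6}{\frac{1}{2 + 3}} + \frac{1}{4 \left(2 + 3\right)}\right) \sqrt{A} = \left(\frac{6}{\frac{1}{5}} + \frac{1}{4 \cdot 5}\right) \sqrt{A} = \left(6 \frac{1}{\frac{1}{5}} + \frac{1}{4} \cdot \frac{1}{5}\right) \sqrt{A} = \left(6 \cdot 5 + \frac{1}{20}\right) \sqrt{A} = \left(30 + \frac{1}{20}\right) \sqrt{A} = \frac{601 \sqrt{A}}{20}$)
$F{\left(M \right)} = -66 + M$ ($F{\left(M \right)} = -5 + \left(-61 + M\right) = -66 + M$)
$F{\left(p{\left(t \right)} \right)} + 25626 = \left(-66 + \frac{601 \sqrt{33}}{20}\right) + 25626 = 25560 + \frac{601 \sqrt{33}}{20}$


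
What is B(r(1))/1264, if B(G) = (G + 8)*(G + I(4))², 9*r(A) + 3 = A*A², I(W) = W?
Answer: 10115/115182 ≈ 0.087818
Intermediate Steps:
r(A) = -⅓ + A³/9 (r(A) = -⅓ + (A*A²)/9 = -⅓ + A³/9)
B(G) = (4 + G)²*(8 + G) (B(G) = (G + 8)*(G + 4)² = (8 + G)*(4 + G)² = (4 + G)²*(8 + G))
B(r(1))/1264 = ((4 + (-⅓ + (⅑)*1³))²*(8 + (-⅓ + (⅑)*1³)))/1264 = ((4 + (-⅓ + (⅑)*1))²*(8 + (-⅓ + (⅑)*1)))*(1/1264) = ((4 + (-⅓ + ⅑))²*(8 + (-⅓ + ⅑)))*(1/1264) = ((4 - 2/9)²*(8 - 2/9))*(1/1264) = ((34/9)²*(70/9))*(1/1264) = ((1156/81)*(70/9))*(1/1264) = (80920/729)*(1/1264) = 10115/115182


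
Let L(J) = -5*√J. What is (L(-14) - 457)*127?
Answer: -58039 - 635*I*√14 ≈ -58039.0 - 2376.0*I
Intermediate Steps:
(L(-14) - 457)*127 = (-5*I*√14 - 457)*127 = (-457 - 5*I*√14)*127 = -58039 - 635*I*√14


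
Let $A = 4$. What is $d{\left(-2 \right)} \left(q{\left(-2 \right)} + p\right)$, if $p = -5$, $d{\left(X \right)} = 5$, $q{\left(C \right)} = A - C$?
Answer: $5$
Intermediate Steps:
$q{\left(C \right)} = 4 - C$
$d{\left(-2 \right)} \left(q{\left(-2 \right)} + p\right) = 5 \left(\left(4 - -2\right) - 5\right) = 5 \left(\left(4 + 2\right) - 5\right) = 5 \left(6 - 5\right) = 5 \cdot 1 = 5$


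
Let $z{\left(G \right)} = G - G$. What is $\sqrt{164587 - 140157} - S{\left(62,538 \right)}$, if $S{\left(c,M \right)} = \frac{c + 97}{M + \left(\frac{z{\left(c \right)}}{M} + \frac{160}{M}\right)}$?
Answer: $- \frac{42771}{144802} + \sqrt{24430} \approx 156.01$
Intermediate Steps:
$z{\left(G \right)} = 0$
$S{\left(c,M \right)} = \frac{97 + c}{M + \frac{160}{M}}$ ($S{\left(c,M \right)} = \frac{c + 97}{M + \left(\frac{0}{M} + \frac{160}{M}\right)} = \frac{97 + c}{M + \left(0 + \frac{160}{M}\right)} = \frac{97 + c}{M + \frac{160}{M}}$)
$\sqrt{164587 - 140157} - S{\left(62,538 \right)} = \sqrt{164587 - 140157} - \frac{538 \left(97 + 62\right)}{160 + 538^{2}} = \sqrt{24430} - 538 \frac{1}{160 + 289444} \cdot 159 = \sqrt{24430} - 538 \cdot \frac{1}{289604} \cdot 159 = \sqrt{24430} - \frac{42771}{144802} = - \frac{42771}{144802} + \sqrt{24430}$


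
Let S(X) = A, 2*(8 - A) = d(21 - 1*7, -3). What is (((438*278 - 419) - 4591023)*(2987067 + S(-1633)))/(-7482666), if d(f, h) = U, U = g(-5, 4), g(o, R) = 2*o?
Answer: 6675642880120/3741333 ≈ 1.7843e+6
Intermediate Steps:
U = -10 (U = 2*(-5) = -10)
d(f, h) = -10
A = 13 (A = 8 - 1/2*(-10) = 8 + 5 = 13)
S(X) = 13
(((438*278 - 419) - 4591023)*(2987067 + S(-1633)))/(-7482666) = (((438*278 - 419) - 4591023)*(2987067 + 13))/(-7482666) = (((121764 - 419) - 4591023)*2987080)*(-1/7482666) = ((121345 - 4591023)*2987080)*(-1/7482666) = -4469678*2987080*(-1/7482666) = -13351285760240*(-1/7482666) = 6675642880120/3741333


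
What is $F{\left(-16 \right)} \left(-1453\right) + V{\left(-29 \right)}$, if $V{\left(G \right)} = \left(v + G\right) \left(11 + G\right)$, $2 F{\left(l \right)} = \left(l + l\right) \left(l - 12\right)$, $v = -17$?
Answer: $-650116$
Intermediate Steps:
$F{\left(l \right)} = l \left(-12 + l\right)$ ($F{\left(l \right)} = \frac{\left(l + l\right) \left(l - 12\right)}{2} = \frac{2 l \left(-12 + l\right)}{2} = l \left(-12 + l\right)$)
$V{\left(G \right)} = \left(-17 + G\right) \left(11 + G\right)$
$F{\left(-16 \right)} \left(-1453\right) + V{\left(-29 \right)} = - 16 \left(-12 - 16\right) \left(-1453\right) - \left(13 - 841\right) = \left(-16\right) \left(-28\right) \left(-1453\right) + \left(-187 + 841 + 174\right) = 448 \left(-1453\right) + 828 = -650944 + 828 = -650116$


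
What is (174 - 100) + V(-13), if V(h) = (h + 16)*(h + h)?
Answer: -4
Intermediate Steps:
V(h) = 2*h*(16 + h) (V(h) = (16 + h)*(2*h) = 2*h*(16 + h))
(174 - 100) + V(-13) = (174 - 100) + 2*(-13)*(16 - 13) = 74 + 2*(-13)*3 = 74 - 78 = -4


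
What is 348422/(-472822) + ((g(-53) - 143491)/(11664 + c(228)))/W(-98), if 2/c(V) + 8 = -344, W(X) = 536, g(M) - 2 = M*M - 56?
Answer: -24693272025143/32516399444431 ≈ -0.75941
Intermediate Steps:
g(M) = -54 + M**2 (g(M) = 2 + (M*M - 56) = 2 + (M**2 - 56) = 2 + (-56 + M**2) = -54 + M**2)
c(V) = -1/176 (c(V) = 2/(-8 - 344) = 2/(-352) = 2*(-1/352) = -1/176)
348422/(-472822) + ((g(-53) - 143491)/(11664 + c(228)))/W(-98) = 348422/(-472822) + (((-54 + (-53)**2) - 143491)/(11664 - 1/176))/536 = 348422*(-1/472822) + (((-54 + 2809) - 143491)/(2052863/176))*(1/536) = -174211/236411 + ((2755 - 143491)*(176/2052863))*(1/536) = -174211/236411 - 140736*176/2052863*(1/536) = -174211/236411 - 24769536/2052863*1/536 = -174211/236411 - 3096192/137541821 = -24693272025143/32516399444431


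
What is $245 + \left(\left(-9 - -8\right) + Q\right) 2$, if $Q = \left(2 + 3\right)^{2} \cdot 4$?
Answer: $443$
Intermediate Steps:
$Q = 100$ ($Q = 5^{2} \cdot 4 = 25 \cdot 4 = 100$)
$245 + \left(\left(-9 - -8\right) + Q\right) 2 = 245 + \left(\left(-9 - -8\right) + 100\right) 2 = 245 + \left(\left(-9 + 8\right) + 100\right) 2 = 245 + \left(-1 + 100\right) 2 = 245 + 99 \cdot 2 = 245 + 198 = 443$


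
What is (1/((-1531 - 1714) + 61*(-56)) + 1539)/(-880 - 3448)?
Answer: -5125639/14414404 ≈ -0.35559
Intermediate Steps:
(1/((-1531 - 1714) + 61*(-56)) + 1539)/(-880 - 3448) = (1/(-3245 - 3416) + 1539)/(-4328) = (1/(-6661) + 1539)*(-1/4328) = (-1/6661 + 1539)*(-1/4328) = (10251278/6661)*(-1/4328) = -5125639/14414404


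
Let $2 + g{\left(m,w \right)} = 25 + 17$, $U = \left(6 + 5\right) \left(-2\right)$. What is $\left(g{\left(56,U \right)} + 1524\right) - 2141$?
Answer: $-577$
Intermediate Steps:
$U = -22$ ($U = 11 \left(-2\right) = -22$)
$g{\left(m,w \right)} = 40$ ($g{\left(m,w \right)} = -2 + \left(25 + 17\right) = -2 + 42 = 40$)
$\left(g{\left(56,U \right)} + 1524\right) - 2141 = \left(40 + 1524\right) - 2141 = 1564 - 2141 = -577$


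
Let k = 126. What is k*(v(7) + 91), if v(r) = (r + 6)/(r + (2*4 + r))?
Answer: 126945/11 ≈ 11540.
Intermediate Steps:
v(r) = (6 + r)/(8 + 2*r) (v(r) = (6 + r)/(r + (8 + r)) = (6 + r)/(8 + 2*r))
k*(v(7) + 91) = 126*((6 + 7)/(2*(4 + 7)) + 91) = 126*((½)*13/11 + 91) = 126*((½)*(1/11)*13 + 91) = 126*(13/22 + 91) = 126*(2015/22) = 126945/11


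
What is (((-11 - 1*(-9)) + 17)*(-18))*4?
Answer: -1080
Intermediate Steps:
(((-11 - 1*(-9)) + 17)*(-18))*4 = (((-11 + 9) + 17)*(-18))*4 = ((-2 + 17)*(-18))*4 = (15*(-18))*4 = -270*4 = -1080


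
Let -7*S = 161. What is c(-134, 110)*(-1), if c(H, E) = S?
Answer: 23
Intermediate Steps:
S = -23 (S = -⅐*161 = -23)
c(H, E) = -23
c(-134, 110)*(-1) = -23*(-1) = 23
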